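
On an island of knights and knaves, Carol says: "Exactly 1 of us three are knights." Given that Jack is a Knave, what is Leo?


Carol claims exactly 1 knights among Carol, Jack, Leo.
Given: Jack is a Knave.

Case 1: Carol is a Knight (tells truth)
  Then exactly 1 of the three are knights.
  Counting Carol, Jack: 1 knight(s) so far. Need 0 more → Leo = Knave.
Case 2: Carol is a Knave (lies)
  Then the count is NOT 1.
  If Leo = Knight, count = 1 = 1 → claim would be true, contradicts lie.
  If Leo = Knave, count = 0 ≠ 1 → lie confirmed ✓

Leo is a Knave.

Knave


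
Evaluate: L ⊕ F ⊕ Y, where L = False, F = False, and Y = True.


L = False, F = False, Y = True
Step 1: L ⊕ F = False XOR False = False
Step 2: False ⊕ Y = False XOR True = True
XOR is true when an odd number of operands are true.

True


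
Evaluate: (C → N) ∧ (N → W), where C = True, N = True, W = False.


C = True, N = True, W = False
Step 1: C → N is false only when C=True and N=False. Result: True
Step 2: N → W is false only when N=True and W=False. Result: False
Step 3: True ∧ False = False

False


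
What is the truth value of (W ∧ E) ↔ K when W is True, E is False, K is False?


W = True, E = False, K = False
Step 1: W ∧ E = True AND False = False
Step 2: (False) ↔ K: true when both sides have same truth value.
Result: False ↔ False = True

True


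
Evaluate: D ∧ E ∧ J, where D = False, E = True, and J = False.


D = False, E = True, J = False
Step 1: D ∧ E = False AND True = False
Step 2: (False) ∧ J = (False) AND False = False
AND is true only when ALL operands are true.

False


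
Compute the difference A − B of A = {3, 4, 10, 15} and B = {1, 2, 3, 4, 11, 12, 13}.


A = {3, 4, 10, 15}
B = {1, 2, 3, 4, 11, 12, 13}
Operation: difference A − B
In A but not B: 10, 15

{10, 15}


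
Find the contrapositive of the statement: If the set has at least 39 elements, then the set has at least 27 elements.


Original: If the set has at least 39 elements, then the set has at least 27 elements
Contrapositive: If ¬Q, then ¬P
Negate Q: not (the set has at least 27 elements)
Negate P: not (the set has at least 39 elements)

If not (the set has at least 27 elements), then not (the set has at least 39 elements).


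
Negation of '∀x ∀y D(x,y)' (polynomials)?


Original: ∀x ∀y D(x,y)
Rule: ¬∀→∃, ¬∃→∀, negate predicate.
Negation: ∃x ∃y ¬D(x,y)

∃x ∃y ¬D(x,y)


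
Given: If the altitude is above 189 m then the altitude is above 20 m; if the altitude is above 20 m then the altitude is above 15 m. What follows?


Hypothetical syllogism: P → Q, Q → R ⊢ P → R
Premise 1: the altitude is above 189 m → the altitude is above 20 m
Premise 2: the altitude is above 20 m → the altitude is above 15 m
Chain the implications: the middle term (the altitude is above 20 m) links the two.
Conclusion: If the altitude is above 189 m, then the altitude is above 15 m.

If the altitude is above 189 m, then the altitude is above 15 m.


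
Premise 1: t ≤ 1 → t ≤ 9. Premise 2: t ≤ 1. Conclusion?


Modus ponens: P → Q, P ⊢ Q
P: t ≤ 1
Q: t ≤ 9
We have P → Q and P is true.
By modus ponens, Q must be true.

t ≤ 9


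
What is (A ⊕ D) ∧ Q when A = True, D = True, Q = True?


A = True, D = True, Q = True
Step 1: A ⊕ D = True XOR True = False
Step 2: False ∧ Q = False AND True = False
XOR true when exactly one of A,D is true; then AND with Q.

False


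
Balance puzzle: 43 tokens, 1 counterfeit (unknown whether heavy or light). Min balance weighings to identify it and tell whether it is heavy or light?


Let n = 43. 86 possibilities (n tokens × lighter/heavier); each weighing has 3 outcomes.
Bound for k weighings: say the first weighing puts j tokens on each pan. If it tips, the 2j weighed tokens remain suspects (each with a known direction) and k-1 weighings give 3^(k-1) outcomes; 3^(k-1) is odd, so 2j ≤ 3^(k-1) - 1. If it balances, the n - 2j unweighed tokens remain with direction unknown: 2(n - 2j) ≤ 3^(k-1) - 1 by the same parity argument. Adding, n ≤ (3^(k-1) - 1) + (3^(k-1) - 1)/2 = (3^k - 3)/2, and the classical three-group strategy achieves this (3 tokens in 2 weighings, 12 in 3, 39 in 4, 120 in 5).
So we need the smallest k with (3^k - 3)/2 ≥ 43.
k = 4: (3^4 - 3)/2 = 39 < 43 ✗
k = 5: (3^5 - 3)/2 = 120 ≥ 43 ✓

5


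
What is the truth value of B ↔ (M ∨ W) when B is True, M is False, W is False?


B = True, M = False, W = False
Step 1: M ∨ W = False OR False = False
Step 2: B ↔ (False): true when both sides have same truth value.
Result: True ↔ False = False

False


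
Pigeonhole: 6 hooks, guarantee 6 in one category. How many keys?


Pigeonhole: to guarantee k in one of n categories, need (k-1)×n + 1.
k = 6, n = 6
Minimum = (6-1) × 6 + 1 = 5 × 6 + 1

31


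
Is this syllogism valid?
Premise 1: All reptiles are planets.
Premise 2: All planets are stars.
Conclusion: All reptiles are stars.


Premise 1: All reptiles are planets.
Premise 2: All planets are stars.
Conclusion: All reptiles are stars.
Barbara syllogism (AAA-1): All A are B, All B are C → All A are C.
Middle term (planets) distributed in premise 2.

Valid


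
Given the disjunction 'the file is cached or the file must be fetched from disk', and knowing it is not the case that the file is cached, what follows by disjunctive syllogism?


Disjunctive syllogism: P ∨ Q, ¬P ⊢ Q
Disjunction: the file is cached ∨ the file must be fetched from disk
We know it is not the case that the file is cached.
By disjunctive syllogism, the other disjunct must be true.

The file must be fetched from disk


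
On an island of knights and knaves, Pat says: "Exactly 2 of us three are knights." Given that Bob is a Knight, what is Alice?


Pat claims exactly 2 knights among Pat, Bob, Alice.
Given: Bob is a Knight.

Case 1: Pat is a Knight (tells truth)
  Then exactly 2 of the three are knights.
  Counting Pat, Bob: 2 knight(s) so far. Need 0 more → Alice = Knave.
Case 2: Pat is a Knave (lies)
  Then the count is NOT 2.
  If Alice = Knight, count = 2 = 2 → claim would be true, contradicts lie.
  If Alice = Knave, count = 1 ≠ 2 → lie confirmed ✓

Alice is a Knave.

Knave


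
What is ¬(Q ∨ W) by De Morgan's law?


De Morgan's law: ¬(P ∨ Q) ≡ ¬P ∧ ¬Q
¬(Q ∨ W) = ¬Q ∧ ¬W

¬Q ∧ ¬W


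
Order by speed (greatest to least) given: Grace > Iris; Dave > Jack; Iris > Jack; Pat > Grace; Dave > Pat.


Constraints: Grace > Iris; Dave > Jack; Iris > Jack; Pat > Grace; Dave > Pat
Method: at each step, the next-highest is the one remaining person who never appears on the smaller side of a constraint between remaining people.
  Step 1: remaining {Iris, Grace, Jack, Dave, Pat}; on the smaller side: {Iris, Grace, Jack, Pat} → Dave is next (Dave > Jack; Dave > Pat).
  Step 2: remaining {Iris, Grace, Jack, Pat}; on the smaller side: {Iris, Grace, Jack} → Pat is next (Pat > Grace).
  Step 3: remaining {Iris, Grace, Jack}; on the smaller side: {Iris, Jack} → Grace is next (Grace > Iris).
  Step 4: remaining {Iris, Jack}; on the smaller side: {Jack} → Iris is next (Iris > Jack).
  Step 5: only Jack remains → lowest.
Final ranking (highest to lowest):

Dave > Pat > Grace > Iris > Jack


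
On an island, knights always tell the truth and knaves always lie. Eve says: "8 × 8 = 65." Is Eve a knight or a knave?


Statement: "8 × 8 = 65."
Actual: 8 × 8 = 64
Claimed: 65
Statement is FALSE → Eve lies → Knave

Knave


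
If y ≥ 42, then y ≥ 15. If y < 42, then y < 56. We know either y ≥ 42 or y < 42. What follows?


Constructive dilemma: (P → Q) ∧ (R → S), P ∨ R ⊢ Q ∨ S
Premise 1: y ≥ 42 → y ≥ 15
Premise 2: y < 42 → y < 56
Premise 3: y ≥ 42 ∨ y < 42
Case 1: Assuming y ≥ 42, then by Premise 1, y ≥ 15.
Case 2: Assuming y < 42, then by Premise 2, y < 56.
Since one of y ≥ 42 or y < 42 must hold, we get y ≥ 15 or y < 56.

y ≥ 15 or y < 56.


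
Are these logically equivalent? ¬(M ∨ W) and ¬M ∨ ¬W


Expression 1: ¬(M ∨ W)
Expression 2: ¬M ∨ ¬W
Truth table (M W | Expr1 Expr2):
  T T |   F     F
  T F |   F     T   ← differ
  F T |   F     T   ← differ
  F F |   T     T
Counterexample: M=T, W=F gives Expr1 = F but Expr2 = T, so the expressions are NOT logically equivalent.

No


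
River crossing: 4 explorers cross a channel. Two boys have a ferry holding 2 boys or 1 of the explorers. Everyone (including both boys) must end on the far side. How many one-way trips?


Per crossing of one of the explorers: boys→, one←, one of the explorers→, one← = 4 trips
4 × 4 = 16, + 1 final boys→ = 17
Minimum trips = 17

17


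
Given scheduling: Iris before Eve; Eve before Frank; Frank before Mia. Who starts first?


Constraints: Iris before Eve; Eve before Frank; Frank before Mia
The first task can have nothing scheduled before it, so it must never appear on the right of a 'before'.
Tasks appearing after some 'before': Eve, Frank, Mia.
The only task not in that list is Iris → it is first.

Iris


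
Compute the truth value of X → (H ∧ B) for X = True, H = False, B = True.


X = True, H = False, B = True
Step 1: H ∧ B = False AND True = False
Step 2: X → (False): false only when X=True and consequent=False.
Result: False

False


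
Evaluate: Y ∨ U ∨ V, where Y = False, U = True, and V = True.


Y = False, U = True, V = True
Step 1: Y ∨ U = False OR True = True
Step 2: True ∨ V = True OR True = True
OR is true when at least one operand is true.

True


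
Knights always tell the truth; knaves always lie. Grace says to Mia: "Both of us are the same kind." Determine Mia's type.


Grace says: "Both of us are the same kind."
Case 1: Grace is a Knight (truth-teller)
  Statement is true → they ARE the same → Mia is also a Knight
Case 2: Grace is a Knave (liar)
  Statement is false → they are NOT the same → Mia is a Knight
In both cases, Mia is a Knight.

Knight


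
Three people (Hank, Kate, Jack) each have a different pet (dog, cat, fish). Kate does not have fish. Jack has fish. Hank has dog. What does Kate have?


From clues:
  Jack → fish
  Hank → dog
By elimination, Kate gets the remaining.

cat


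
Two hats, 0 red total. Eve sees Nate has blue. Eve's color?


Total red = 0, Nate = blue
Red accounted for: 0
Remaining for Eve: 0
Eve's hat is blue.

blue


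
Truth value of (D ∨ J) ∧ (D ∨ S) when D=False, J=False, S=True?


D = False, J = False, S = True
Expression: (D ∨ J) ∧ (D ∨ S)
Step 1: D ∨ J = False OR False = False
Step 2: D ∨ S = False OR True = True
Step 3: (False) ∧ (True) = False AND True = False

False


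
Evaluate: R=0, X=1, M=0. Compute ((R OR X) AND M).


R OR X = 0|1 = 1
1 AND 0 = 0

0


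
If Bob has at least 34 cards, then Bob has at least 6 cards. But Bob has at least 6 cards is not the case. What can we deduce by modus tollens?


Modus tollens: P → Q, ¬Q ⊢ ¬P
P: Bob has at least 34 cards
Q: Bob has at least 6 cards
We have P → Q and Q is false.
By modus tollens, P must be false.

It is not the case that Bob has at least 34 cards


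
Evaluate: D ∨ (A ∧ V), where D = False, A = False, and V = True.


D = False, A = False, V = True
Step 1: A ∧ V = False AND True = False
Step 2: D ∨ False = False OR False = False
AND evaluated first (higher precedence); then OR applied.

False


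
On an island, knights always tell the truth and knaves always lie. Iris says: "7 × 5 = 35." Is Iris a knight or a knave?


Statement: "7 × 5 = 35."
Actual: 7 × 5 = 35
Claimed: 35
Statement is TRUE → Iris tells the truth → Knight

Knight


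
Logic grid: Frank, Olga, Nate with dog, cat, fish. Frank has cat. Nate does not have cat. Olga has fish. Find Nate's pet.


From clues:
  Frank → cat
  Olga → fish
By elimination, Nate gets the remaining.

dog


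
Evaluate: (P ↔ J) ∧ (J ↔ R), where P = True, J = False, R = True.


P = True, J = False, R = True
Step 1: P ↔ J is true when P and J have the same value. Result: False
Step 2: J ↔ R is true when J and R have the same value. Result: False
Step 3: False ∧ False = False

False


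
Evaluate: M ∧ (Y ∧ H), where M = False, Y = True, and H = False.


M = False, Y = True, H = False
Step 1: Y ∧ H = True AND False = False
Step 2: M ∧ False = False AND False = False
AND is true only when ALL operands are true.

False


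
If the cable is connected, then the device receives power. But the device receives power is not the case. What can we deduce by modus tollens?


Modus tollens: P → Q, ¬Q ⊢ ¬P
P: the cable is connected
Q: the device receives power
We have P → Q and Q is false.
By modus tollens, P must be false.

It is not the case that the cable is connected


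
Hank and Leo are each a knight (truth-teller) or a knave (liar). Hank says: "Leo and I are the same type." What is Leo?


Hank says: "Leo and I are the same type."
Case 1: Hank is a Knight (truth-teller)
  Statement is true → they ARE the same → Leo is also a Knight
Case 2: Hank is a Knave (liar)
  Statement is false → they are NOT the same → Leo is a Knight
In both cases, Leo is a Knight.

Knight


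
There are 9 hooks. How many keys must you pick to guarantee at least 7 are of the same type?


Pigeonhole: to guarantee k in one of n categories, need (k-1)×n + 1.
k = 7, n = 9
Minimum = (7-1) × 9 + 1 = 6 × 9 + 1

55


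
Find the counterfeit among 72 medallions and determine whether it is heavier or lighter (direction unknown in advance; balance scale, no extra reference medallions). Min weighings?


Let n = 72. 144 possibilities (n medallions × lighter/heavier); each weighing has 3 outcomes.
Bound for k weighings: say the first weighing puts j medallions on each pan. If it tips, the 2j weighed medallions remain suspects (each with a known direction) and k-1 weighings give 3^(k-1) outcomes; 3^(k-1) is odd, so 2j ≤ 3^(k-1) - 1. If it balances, the n - 2j unweighed medallions remain with direction unknown: 2(n - 2j) ≤ 3^(k-1) - 1 by the same parity argument. Adding, n ≤ (3^(k-1) - 1) + (3^(k-1) - 1)/2 = (3^k - 3)/2, and the classical three-group strategy achieves this (3 medallions in 2 weighings, 12 in 3, 39 in 4, 120 in 5).
So we need the smallest k with (3^k - 3)/2 ≥ 72.
k = 4: (3^4 - 3)/2 = 39 < 72 ✗
k = 5: (3^5 - 3)/2 = 120 ≥ 72 ✓

5


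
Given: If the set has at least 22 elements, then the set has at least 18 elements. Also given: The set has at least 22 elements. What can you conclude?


Modus ponens: P → Q, P ⊢ Q
P: the set has at least 22 elements
Q: the set has at least 18 elements
We have P → Q and P is true.
By modus ponens, Q must be true.

The set has at least 18 elements


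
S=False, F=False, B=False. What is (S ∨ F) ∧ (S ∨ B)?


S = False, F = False, B = False
Expression: (S ∨ F) ∧ (S ∨ B)
Step 1: S ∨ F = False OR False = False
Step 2: S ∨ B = False OR False = False
Step 3: (False) ∧ (False) = False AND False = False

False


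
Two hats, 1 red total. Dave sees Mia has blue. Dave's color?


Total red = 1, Mia = blue
Red accounted for: 0
Remaining for Dave: 1
Dave's hat is red.

red


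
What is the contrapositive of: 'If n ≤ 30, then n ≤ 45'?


Original: If n ≤ 30, then n ≤ 45
Contrapositive: If ¬Q, then ¬P
Negate Q: not (n ≤ 45)
Negate P: not (n ≤ 30)

If not (n ≤ 45), then not (n ≤ 30).


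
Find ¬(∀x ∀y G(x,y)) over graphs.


Original: ∀x ∀y G(x,y)
Rule: ¬∀→∃, ¬∃→∀, negate predicate.
Negation: ∃x ∃y ¬G(x,y)

∃x ∃y ¬G(x,y)


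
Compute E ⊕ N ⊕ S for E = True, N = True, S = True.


E = True, N = True, S = True
Step 1: E ⊕ N = True XOR True = False
Step 2: False ⊕ S = False XOR True = True
XOR is true when an odd number of operands are true.

True


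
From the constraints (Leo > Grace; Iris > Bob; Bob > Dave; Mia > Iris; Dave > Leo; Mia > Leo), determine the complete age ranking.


Constraints: Leo > Grace; Iris > Bob; Bob > Dave; Mia > Iris; Dave > Leo; Mia > Leo
Method: at each step, the next-highest is the one remaining person who never appears on the smaller side of a constraint between remaining people.
  Step 1: remaining {Leo, Bob, Dave, Mia, Grace, Iris}; on the smaller side: {Leo, Bob, Dave, Grace, Iris} → Mia is next (Mia > Iris; Mia > Leo).
  Step 2: remaining {Leo, Bob, Dave, Grace, Iris}; on the smaller side: {Leo, Bob, Dave, Grace} → Iris is next (Iris > Bob).
  Step 3: remaining {Leo, Bob, Dave, Grace}; on the smaller side: {Leo, Dave, Grace} → Bob is next (Bob > Dave).
  Step 4: remaining {Leo, Dave, Grace}; on the smaller side: {Leo, Grace} → Dave is next (Dave > Leo).
  Step 5: remaining {Leo, Grace}; on the smaller side: {Grace} → Leo is next (Leo > Grace).
  Step 6: only Grace remains → lowest.
Final ranking (highest to lowest):

Mia > Iris > Bob > Dave > Leo > Grace


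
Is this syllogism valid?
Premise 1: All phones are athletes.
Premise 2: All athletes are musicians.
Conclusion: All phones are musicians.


Premise 1: All phones are athletes.
Premise 2: All athletes are musicians.
Conclusion: All phones are musicians.
Barbara syllogism (AAA-1): All A are B, All B are C → All A are C.
Middle term (athletes) distributed in premise 2.

Valid


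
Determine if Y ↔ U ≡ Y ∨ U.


Expression 1: Y ↔ U
Expression 2: Y ∨ U
Truth table (Y U | Expr1 Expr2):
  T T |   T     T
  T F |   F     T   ← differ
  F T |   F     T   ← differ
  F F |   T     F   ← differ
Counterexample: Y=T, U=F gives Expr1 = F but Expr2 = T, so the expressions are NOT logically equivalent.

No


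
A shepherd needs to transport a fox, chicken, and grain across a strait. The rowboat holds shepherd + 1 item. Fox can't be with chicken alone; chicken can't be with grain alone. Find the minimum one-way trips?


1. shepherd+chicken → 2. shepherd ← 3. shepherd+fox → 4. shepherd+chicken ← 5. shepherd+grain → 6. shepherd ← 7. shepherd+chicken →
Minimum trips = 7

7


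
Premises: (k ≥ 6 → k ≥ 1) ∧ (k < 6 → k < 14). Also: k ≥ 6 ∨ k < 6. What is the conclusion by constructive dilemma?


Constructive dilemma: (P → Q) ∧ (R → S), P ∨ R ⊢ Q ∨ S
Premise 1: k ≥ 6 → k ≥ 1
Premise 2: k < 6 → k < 14
Premise 3: k ≥ 6 ∨ k < 6
Case 1: Assuming k ≥ 6, then by Premise 1, k ≥ 1.
Case 2: Assuming k < 6, then by Premise 2, k < 14.
Since one of k ≥ 6 or k < 6 must hold, we get k ≥ 1 or k < 14.

k ≥ 1 or k < 14.


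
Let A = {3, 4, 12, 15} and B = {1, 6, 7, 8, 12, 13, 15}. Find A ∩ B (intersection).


A = {3, 4, 12, 15}
B = {1, 6, 7, 8, 12, 13, 15}
Operation: intersection
Elements in both: 12, 15

{12, 15}


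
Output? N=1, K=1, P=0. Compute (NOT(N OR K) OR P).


N OR K = 1
NOT(1) = 0
0 OR 0 = 0

0


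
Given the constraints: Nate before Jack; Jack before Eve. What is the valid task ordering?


Constraints: Nate before Jack; Jack before Eve
Method: repeatedly schedule the remaining task that has no remaining task required before it.
  Step 1: remaining {Jack, Nate, Eve}; every task except Nate still has a predecessor pending → schedule Nate.
  Step 2: remaining {Jack, Eve}; every task except Jack still has a predecessor pending → schedule Jack.
  Step 3: only Eve remains → schedule Eve.
Resulting order:

Nate → Jack → Eve


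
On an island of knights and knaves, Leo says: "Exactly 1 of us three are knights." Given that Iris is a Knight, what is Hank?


Leo claims exactly 1 knights among Leo, Iris, Hank.
Given: Iris is a Knight.

Case 1: Leo is a Knight (tells truth)
  Then exactly 1 of the three are knights.
  Counting Leo, Iris: 2 knight(s) so far. Need -1 more → impossible.
Case 2: Leo is a Knave (lies)
  Then the count is NOT 1.
  If Hank = Knave, count = 1 = 1 → claim would be true, contradicts lie.
  If Hank = Knight, count = 2 ≠ 1 → lie confirmed ✓

Hank is a Knight.

Knight


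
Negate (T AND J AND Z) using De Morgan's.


De Morgan's law: ¬(P ∧ Q ∧ R) ≡ ¬P ∨ ¬Q ∨ ¬R
¬(T ∧ J ∧ Z) = ¬T ∨ ¬J ∨ ¬Z

¬T ∨ ¬J ∨ ¬Z


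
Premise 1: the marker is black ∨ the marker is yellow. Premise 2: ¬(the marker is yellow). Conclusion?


Disjunctive syllogism: P ∨ Q, ¬P ⊢ Q
Disjunction: the marker is black ∨ the marker is yellow
We know it is not the case that the marker is yellow.
By disjunctive syllogism, the other disjunct must be true.

The marker is black


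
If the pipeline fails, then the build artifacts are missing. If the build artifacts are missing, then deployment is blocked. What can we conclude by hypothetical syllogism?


Hypothetical syllogism: P → Q, Q → R ⊢ P → R
Premise 1: the pipeline fails → the build artifacts are missing
Premise 2: the build artifacts are missing → deployment is blocked
Chain the implications: the middle term (the build artifacts are missing) links the two.
Conclusion: If the pipeline fails, then deployment is blocked.

If the pipeline fails, then deployment is blocked.


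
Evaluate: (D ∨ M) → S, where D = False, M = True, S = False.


D = False, M = True, S = False
Step 1: D ∨ M = False OR True = True
Step 2: (True) → S: false only when antecedent=True and S=False.
Result: False

False


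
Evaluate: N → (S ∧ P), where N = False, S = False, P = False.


N = False, S = False, P = False
Step 1: S ∧ P = False AND False = False
Step 2: N → (False): false only when N=True and consequent=False.
Result: True

True


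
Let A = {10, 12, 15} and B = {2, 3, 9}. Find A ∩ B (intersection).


A = {10, 12, 15}
B = {2, 3, 9}
Operation: intersection
Elements in both: none

∅


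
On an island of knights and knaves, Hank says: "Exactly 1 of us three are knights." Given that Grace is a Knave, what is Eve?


Hank claims exactly 1 knights among Hank, Grace, Eve.
Given: Grace is a Knave.

Case 1: Hank is a Knight (tells truth)
  Then exactly 1 of the three are knights.
  Counting Hank, Grace: 1 knight(s) so far. Need 0 more → Eve = Knave.
Case 2: Hank is a Knave (lies)
  Then the count is NOT 1.
  If Eve = Knight, count = 1 = 1 → claim would be true, contradicts lie.
  If Eve = Knave, count = 0 ≠ 1 → lie confirmed ✓

Eve is a Knave.

Knave


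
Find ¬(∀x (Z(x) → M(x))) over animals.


Original: ∀x (Z(x) → M(x))
Rule: ¬∀→∃, ¬∃→∀, negate predicate.
Negation: ∃x (Z(x) ∧ ¬M(x))

∃x (Z(x) ∧ ¬M(x))


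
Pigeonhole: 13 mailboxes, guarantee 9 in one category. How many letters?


Pigeonhole: to guarantee k in one of n categories, need (k-1)×n + 1.
k = 9, n = 13
Minimum = (9-1) × 13 + 1 = 8 × 13 + 1

105


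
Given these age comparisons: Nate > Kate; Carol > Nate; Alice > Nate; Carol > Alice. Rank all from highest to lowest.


Constraints: Nate > Kate; Carol > Nate; Alice > Nate; Carol > Alice
Method: at each step, the next-highest is the one remaining person who never appears on the smaller side of a constraint between remaining people.
  Step 1: remaining {Carol, Alice, Nate, Kate}; on the smaller side: {Alice, Nate, Kate} → Carol is next (Carol > Nate; Carol > Alice).
  Step 2: remaining {Alice, Nate, Kate}; on the smaller side: {Nate, Kate} → Alice is next (Alice > Nate).
  Step 3: remaining {Nate, Kate}; on the smaller side: {Kate} → Nate is next (Nate > Kate).
  Step 4: only Kate remains → lowest.
Final ranking (highest to lowest):

Carol > Alice > Nate > Kate


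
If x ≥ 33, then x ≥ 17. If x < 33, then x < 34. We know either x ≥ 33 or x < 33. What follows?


Constructive dilemma: (P → Q) ∧ (R → S), P ∨ R ⊢ Q ∨ S
Premise 1: x ≥ 33 → x ≥ 17
Premise 2: x < 33 → x < 34
Premise 3: x ≥ 33 ∨ x < 33
Case 1: Assuming x ≥ 33, then by Premise 1, x ≥ 17.
Case 2: Assuming x < 33, then by Premise 2, x < 34.
Since one of x ≥ 33 or x < 33 must hold, we get x ≥ 17 or x < 34.

x ≥ 17 or x < 34.


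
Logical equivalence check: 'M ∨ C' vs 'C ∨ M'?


Expression 1: M ∨ C
Expression 2: C ∨ M
Truth table (M C | Expr1 Expr2):
  T T |   T     T
  T F |   T     T
  F T |   T     T
  F F |   F     F
All 4 rows agree, so the expressions are logically equivalent.

Yes


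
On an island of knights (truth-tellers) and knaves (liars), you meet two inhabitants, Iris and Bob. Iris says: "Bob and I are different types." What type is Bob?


Iris says: "Bob and I are different types."
Case 1: Iris is a Knight (truth-teller)
  Statement is true → they ARE different → Bob is a Knave
Case 2: Iris is a Knave (liar)
  Statement is false → they are NOT different → Bob is a Knave
In both cases, Bob is a Knave.

Knave


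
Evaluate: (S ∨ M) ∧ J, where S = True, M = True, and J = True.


S = True, M = True, J = True
Step 1: S ∨ M = True OR True = True
Step 2: True ∧ J = True AND True = True
OR is true when at least one operand is true; AND requires both.

True


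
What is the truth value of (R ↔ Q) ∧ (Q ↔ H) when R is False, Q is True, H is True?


R = False, Q = True, H = True
Step 1: R ↔ Q is true when R and Q have the same value. Result: False
Step 2: Q ↔ H is true when Q and H have the same value. Result: True
Step 3: False ∧ True = False

False


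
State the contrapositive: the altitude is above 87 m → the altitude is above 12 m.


Original: If the altitude is above 87 m, then the altitude is above 12 m
Contrapositive: If ¬Q, then ¬P
Negate Q: not (the altitude is above 12 m)
Negate P: not (the altitude is above 87 m)

If not (the altitude is above 12 m), then not (the altitude is above 87 m).


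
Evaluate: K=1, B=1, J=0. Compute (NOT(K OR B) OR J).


K OR B = 1
NOT(1) = 0
0 OR 0 = 0

0


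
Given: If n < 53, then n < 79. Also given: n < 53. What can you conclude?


Modus ponens: P → Q, P ⊢ Q
P: n < 53
Q: n < 79
We have P → Q and P is true.
By modus ponens, Q must be true.

n < 79


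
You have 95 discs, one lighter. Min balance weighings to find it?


Each weighing has 3 outcomes (left heavy / balance / right heavy), so k weighings distinguish at most 3^k cases; splitting into three near-equal groups achieves this.
Need 3^k ≥ 95: 3^4 = 81 < 95 ≤ 3^5 = 243
k = ⌈log₃(95)⌉ = 5

5


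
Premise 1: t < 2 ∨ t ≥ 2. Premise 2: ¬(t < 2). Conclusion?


Disjunctive syllogism: P ∨ Q, ¬P ⊢ Q
Disjunction: t < 2 ∨ t ≥ 2
We know it is not the case that t < 2.
By disjunctive syllogism, the other disjunct must be true.

t ≥ 2


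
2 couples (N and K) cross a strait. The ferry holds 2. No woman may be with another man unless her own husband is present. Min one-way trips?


Label couples N and K.
1. WN+WK → (far: WN,WK; near: HN,HK)
2. WN ←   (far: WK; near: HN,HK,WN)
3. HN+HK → (far: HN,HK,WK; near: WN)
4. HN ←   (far: HK,WK; near: HN,WN)  — HN returns, since WN is alone on near bank
5. HN+WN → (far: all four; near: empty)
Every state respects the constraint.
Minimum trips = 5

5


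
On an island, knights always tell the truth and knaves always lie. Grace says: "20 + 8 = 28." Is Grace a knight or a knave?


Statement: "20 + 8 = 28."
Actual: 20 + 8 = 28
Claimed: 28
Statement is TRUE → Grace tells the truth → Knight

Knight


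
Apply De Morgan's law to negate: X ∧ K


De Morgan's law: ¬(P ∧ Q) ≡ ¬P ∨ ¬Q
¬(X ∧ K) = ¬X ∨ ¬K

¬X ∨ ¬K


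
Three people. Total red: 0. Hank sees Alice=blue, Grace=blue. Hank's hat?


Total red = 0, seen red = 0
Own red = 0 - 0 = 0
Hank's hat is blue.

blue


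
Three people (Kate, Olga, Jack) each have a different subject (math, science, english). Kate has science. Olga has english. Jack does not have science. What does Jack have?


From clues:
  Olga → english
  Kate → science
By elimination, Jack gets the remaining.

math


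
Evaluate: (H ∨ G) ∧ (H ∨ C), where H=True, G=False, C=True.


H = True, G = False, C = True
Expression: (H ∨ G) ∧ (H ∨ C)
Step 1: H ∨ G = True OR False = True
Step 2: H ∨ C = True OR True = True
Step 3: (True) ∧ (True) = True AND True = True

True


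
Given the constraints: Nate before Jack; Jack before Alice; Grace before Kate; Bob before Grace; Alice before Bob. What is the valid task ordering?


Constraints: Nate before Jack; Jack before Alice; Grace before Kate; Bob before Grace; Alice before Bob
Method: repeatedly schedule the remaining task that has no remaining task required before it.
  Step 1: remaining {Bob, Kate, Alice, Nate, Grace, Jack}; every task except Nate still has a predecessor pending → schedule Nate.
  Step 2: remaining {Bob, Kate, Alice, Grace, Jack}; every task except Jack still has a predecessor pending → schedule Jack.
  Step 3: remaining {Bob, Kate, Alice, Grace}; every task except Alice still has a predecessor pending → schedule Alice.
  Step 4: remaining {Bob, Kate, Grace}; every task except Bob still has a predecessor pending → schedule Bob.
  Step 5: remaining {Kate, Grace}; every task except Grace still has a predecessor pending → schedule Grace.
  Step 6: only Kate remains → schedule Kate.
Resulting order:

Nate → Jack → Alice → Bob → Grace → Kate


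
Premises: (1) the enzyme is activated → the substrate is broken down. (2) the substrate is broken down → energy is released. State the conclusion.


Hypothetical syllogism: P → Q, Q → R ⊢ P → R
Premise 1: the enzyme is activated → the substrate is broken down
Premise 2: the substrate is broken down → energy is released
Chain the implications: the middle term (the substrate is broken down) links the two.
Conclusion: If the enzyme is activated, then energy is released.

If the enzyme is activated, then energy is released.


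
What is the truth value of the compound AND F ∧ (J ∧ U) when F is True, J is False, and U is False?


F = True, J = False, U = False
Step 1: J ∧ U = False AND False = False
Step 2: F ∧ False = True AND False = False
AND is true only when ALL operands are true.

False


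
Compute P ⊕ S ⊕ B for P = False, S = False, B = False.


P = False, S = False, B = False
Step 1: P ⊕ S = False XOR False = False
Step 2: False ⊕ B = False XOR False = False
XOR is true when an odd number of operands are true.

False


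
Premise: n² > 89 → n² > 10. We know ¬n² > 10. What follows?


Modus tollens: P → Q, ¬Q ⊢ ¬P
P: n² > 89
Q: n² > 10
We have P → Q and Q is false.
By modus tollens, P must be false.

It is not the case that n² > 89


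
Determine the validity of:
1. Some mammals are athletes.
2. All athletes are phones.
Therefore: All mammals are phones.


Premise 1: Some mammals are athletes.
Premise 2: All athletes are phones.
Conclusion: All mammals are phones.
Fallacy: illicit minor. The minor term (mammals) is distributed in the conclusion ('All mammals ...') but undistributed in its premise ('Some mammals are athletes' doesn't cover all mammals).
Only 'Some mammals are phones' follows, not 'All'.

Invalid


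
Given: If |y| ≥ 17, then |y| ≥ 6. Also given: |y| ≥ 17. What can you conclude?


Modus ponens: P → Q, P ⊢ Q
P: |y| ≥ 17
Q: |y| ≥ 6
We have P → Q and P is true.
By modus ponens, Q must be true.

|y| ≥ 6


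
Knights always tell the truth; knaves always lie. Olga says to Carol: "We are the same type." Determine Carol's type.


Olga says: "We are the same type."
Case 1: Olga is a Knight (truth-teller)
  Statement is true → they ARE the same → Carol is also a Knight
Case 2: Olga is a Knave (liar)
  Statement is false → they are NOT the same → Carol is a Knight
In both cases, Carol is a Knight.

Knight


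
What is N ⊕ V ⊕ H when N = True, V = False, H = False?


N = True, V = False, H = False
Step 1: N ⊕ V = True XOR False = True
Step 2: True ⊕ H = True XOR False = True
XOR is true when an odd number of operands are true.

True


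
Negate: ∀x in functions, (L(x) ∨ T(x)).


Original: ∀x (L(x) ∨ T(x))
Rule: ¬∀→∃, ¬∃→∀, negate predicate.
Negation: ∃x (¬L(x) ∧ ¬T(x))

∃x (¬L(x) ∧ ¬T(x))


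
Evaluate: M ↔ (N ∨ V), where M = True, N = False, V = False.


M = True, N = False, V = False
Step 1: N ∨ V = False OR False = False
Step 2: M ↔ (False): true when both sides have same truth value.
Result: True ↔ False = False

False


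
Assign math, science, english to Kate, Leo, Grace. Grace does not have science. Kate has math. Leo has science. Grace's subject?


From clues:
  Leo → science
  Kate → math
By elimination, Grace gets the remaining.

english


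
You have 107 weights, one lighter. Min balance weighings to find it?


Each weighing has 3 outcomes (left heavy / balance / right heavy), so k weighings distinguish at most 3^k cases; splitting into three near-equal groups achieves this.
Need 3^k ≥ 107: 3^4 = 81 < 107 ≤ 3^5 = 243
k = ⌈log₃(107)⌉ = 5

5


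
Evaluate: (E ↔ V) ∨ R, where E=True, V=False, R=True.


E = True, V = False, R = True
Expression: (E ↔ V) ∨ R
Step 1: E ↔ V = (True iff False) (true when values match) = False
Step 2: (False) ∨ R = False OR True = True

True


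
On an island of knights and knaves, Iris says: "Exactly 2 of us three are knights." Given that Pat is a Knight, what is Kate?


Iris claims exactly 2 knights among Iris, Pat, Kate.
Given: Pat is a Knight.

Case 1: Iris is a Knight (tells truth)
  Then exactly 2 of the three are knights.
  Counting Iris, Pat: 2 knight(s) so far. Need 0 more → Kate = Knave.
Case 2: Iris is a Knave (lies)
  Then the count is NOT 2.
  If Kate = Knight, count = 2 = 2 → claim would be true, contradicts lie.
  If Kate = Knave, count = 1 ≠ 2 → lie confirmed ✓

Kate is a Knave.

Knave


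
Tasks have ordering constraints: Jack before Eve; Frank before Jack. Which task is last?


Constraints: Jack before Eve; Frank before Jack
The last task can have nothing scheduled after it, so it must never appear on the left of a 'before'.
Tasks appearing before some other task: Jack, Frank.
The only task not in that list is Eve → it is last.

Eve


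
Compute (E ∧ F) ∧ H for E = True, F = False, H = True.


E = True, F = False, H = True
Step 1: E ∧ F = True AND False = False
Step 2: False ∧ H = False AND True = False
AND is true only when ALL operands are true.

False


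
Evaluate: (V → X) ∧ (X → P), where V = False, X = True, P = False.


V = False, X = True, P = False
Step 1: V → X is false only when V=True and X=False. Result: True
Step 2: X → P is false only when X=True and P=False. Result: False
Step 3: True ∧ False = False

False


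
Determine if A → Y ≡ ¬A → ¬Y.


Expression 1: A → Y
Expression 2: ¬A → ¬Y
Truth table (A Y | Expr1 Expr2):
  T T |   T     T
  T F |   F     T   ← differ
  F T |   T     F   ← differ
  F F |   T     T
Counterexample: A=T, Y=F gives Expr1 = F but Expr2 = T, so the expressions are NOT logically equivalent.

No


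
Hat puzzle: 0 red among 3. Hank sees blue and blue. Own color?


Total red = 0, seen red = 0
Own red = 0 - 0 = 0
Hank's hat is blue.

blue


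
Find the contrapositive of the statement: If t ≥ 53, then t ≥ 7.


Original: If t ≥ 53, then t ≥ 7
Contrapositive: If ¬Q, then ¬P
Negate Q: not (t ≥ 7)
Negate P: not (t ≥ 53)

If not (t ≥ 7), then not (t ≥ 53).


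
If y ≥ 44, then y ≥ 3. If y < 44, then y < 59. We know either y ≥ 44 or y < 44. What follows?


Constructive dilemma: (P → Q) ∧ (R → S), P ∨ R ⊢ Q ∨ S
Premise 1: y ≥ 44 → y ≥ 3
Premise 2: y < 44 → y < 59
Premise 3: y ≥ 44 ∨ y < 44
Case 1: Assuming y ≥ 44, then by Premise 1, y ≥ 3.
Case 2: Assuming y < 44, then by Premise 2, y < 59.
Since one of y ≥ 44 or y < 44 must hold, we get y ≥ 3 or y < 59.

y ≥ 3 or y < 59.


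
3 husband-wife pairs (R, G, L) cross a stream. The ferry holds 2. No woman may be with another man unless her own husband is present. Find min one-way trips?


Label couples R, G, L (H = husband, W = wife).
Counting alone: 6 people, the ferry carries 2 and someone must bring it back, so each round trip nets at most +1 on the far side until the last crossing → at least 9 trips. The jealousy constraint makes 9 impossible; the shortest valid schedule has 11:
1. WR+WG →  (far: WR,WG; near: HR,HG,HL,WL)
2. WR ←       (far: WG; near: HR,HG,HL,WR,WL)
3. WR+WL →  (far: WR,WG,WL; near: HR,HG,HL)
4. WR ←       (far: WG,WL; near: HR,HG,HL,WR)
5. HG+HL →  (far: HG,WG,HL,WL; near: HR,WR)
6. HG+WG ←  (far: HL,WL; near: HR,WR,HG,WG)
7. HR+HG →  (far: HR,HG,HL,WL; near: WR,WG)
8. WL ←       (far: HR,HG,HL; near: WR,WG,WL)
9. WR+WG →  (far: HR,WR,HG,WG,HL; near: WL)
10. HL ←      (far: HR,WR,HG,WG; near: HL,WL)
11. HL+WL → (far: all six; near: empty)
In every state each wife is either with her husband or with no other man.
Minimum trips = 11

11


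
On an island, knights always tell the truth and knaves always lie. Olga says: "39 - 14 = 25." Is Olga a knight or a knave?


Statement: "39 - 14 = 25."
Actual: 39 - 14 = 25
Claimed: 25
Statement is TRUE → Olga tells the truth → Knight

Knight


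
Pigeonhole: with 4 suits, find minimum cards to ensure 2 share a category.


Pigeonhole: to guarantee k in one of n categories, need (k-1)×n + 1.
k = 2, n = 4
Minimum = (2-1) × 4 + 1 = 1 × 4 + 1

5


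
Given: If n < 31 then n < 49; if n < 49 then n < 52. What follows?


Hypothetical syllogism: P → Q, Q → R ⊢ P → R
Premise 1: n < 31 → n < 49
Premise 2: n < 49 → n < 52
Chain the implications: the middle term (n < 49) links the two.
Conclusion: If n < 31, then n < 52.

If n < 31, then n < 52.


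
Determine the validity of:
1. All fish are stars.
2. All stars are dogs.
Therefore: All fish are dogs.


Premise 1: All fish are stars.
Premise 2: All stars are dogs.
Conclusion: All fish are dogs.
Barbara syllogism (AAA-1): All A are B, All B are C → All A are C.
Middle term (stars) distributed in premise 2.

Valid


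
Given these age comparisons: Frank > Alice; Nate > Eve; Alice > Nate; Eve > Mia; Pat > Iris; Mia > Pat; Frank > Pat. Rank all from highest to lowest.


Constraints: Frank > Alice; Nate > Eve; Alice > Nate; Eve > Mia; Pat > Iris; Mia > Pat; Frank > Pat
Method: at each step, the next-highest is the one remaining person who never appears on the smaller side of a constraint between remaining people.
  Step 1: remaining {Mia, Eve, Pat, Nate, Frank, Iris, Alice}; on the smaller side: {Mia, Eve, Pat, Nate, Iris, Alice} → Frank is next (Frank > Alice; Frank > Pat).
  Step 2: remaining {Mia, Eve, Pat, Nate, Iris, Alice}; on the smaller side: {Mia, Eve, Pat, Nate, Iris} → Alice is next (Alice > Nate).
  Step 3: remaining {Mia, Eve, Pat, Nate, Iris}; on the smaller side: {Mia, Eve, Pat, Iris} → Nate is next (Nate > Eve).
  Step 4: remaining {Mia, Eve, Pat, Iris}; on the smaller side: {Mia, Pat, Iris} → Eve is next (Eve > Mia).
  Step 5: remaining {Mia, Pat, Iris}; on the smaller side: {Pat, Iris} → Mia is next (Mia > Pat).
  Step 6: remaining {Pat, Iris}; on the smaller side: {Iris} → Pat is next (Pat > Iris).
  Step 7: only Iris remains → lowest.
Final ranking (highest to lowest):

Frank > Alice > Nate > Eve > Mia > Pat > Iris


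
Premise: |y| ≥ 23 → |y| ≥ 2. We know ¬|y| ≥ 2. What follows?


Modus tollens: P → Q, ¬Q ⊢ ¬P
P: |y| ≥ 23
Q: |y| ≥ 2
We have P → Q and Q is false.
By modus tollens, P must be false.

It is not the case that |y| ≥ 23


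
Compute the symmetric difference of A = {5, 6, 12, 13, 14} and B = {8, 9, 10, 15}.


A = {5, 6, 12, 13, 14}
B = {8, 9, 10, 15}
Operation: symmetric difference
In A only: [5, 6, 12, 13, 14], in B only: [8, 9, 10, 15]

{5, 6, 8, 9, 10, 12, 13, 14, 15}


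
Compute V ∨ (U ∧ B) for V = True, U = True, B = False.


V = True, U = True, B = False
Step 1: U ∧ B = True AND False = False
Step 2: V ∨ False = True OR False = True
AND evaluated first (higher precedence); then OR applied.

True
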